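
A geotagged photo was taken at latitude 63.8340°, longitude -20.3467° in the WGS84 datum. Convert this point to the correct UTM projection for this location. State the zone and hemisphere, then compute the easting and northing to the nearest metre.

Longitude -20.3467° lies in the 6° band [-24°, -18°), giving zone 27; latitude is north of the equator, so 27N.
Zone 27 central meridian λ₀ = 6×27 − 183 = -21°; Δλ = +0.6533°.
Transverse Mercator on WGS84 with k₀ = 0.9996 gives E = 532143.329 m, N = 7078681.015 m.

Zone 27N: E 532143 m, N 7078681 m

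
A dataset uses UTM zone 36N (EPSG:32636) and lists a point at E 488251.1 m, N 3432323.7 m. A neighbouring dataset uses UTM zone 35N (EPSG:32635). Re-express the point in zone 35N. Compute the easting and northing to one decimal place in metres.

E 1061365.1 m, N 3447188.2 m

UTM 36N → geographic: φ = 31.02450037°, λ = 32.87689969°.
UTM 35N (λ₀ = 27°) forward: E = 1061365.140 m, N = 3447188.206 m.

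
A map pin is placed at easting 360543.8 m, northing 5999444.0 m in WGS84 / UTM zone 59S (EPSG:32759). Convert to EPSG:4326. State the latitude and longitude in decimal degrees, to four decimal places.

Zone 59S: λ₀ = 171°, k₀ = 0.9996, false easting 500000 m, false northing 10000000 m.
Meridian distance M = (N − FN)/k₀ = -4002156.9 m.
Inverse transverse Mercator on WGS84 gives φ = -36.13969967°, λ = 169.45000044°.

lat -36.1397°, lon 169.4500°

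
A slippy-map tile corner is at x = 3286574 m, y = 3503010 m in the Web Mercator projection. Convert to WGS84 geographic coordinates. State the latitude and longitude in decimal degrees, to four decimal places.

R = 6378137 m. λ = x/R = 29.52379657°.
φ = 2·arctan(exp(y/R)) − 90° = 2·arctan(1.73190) − 90° = 29.99580012°.

lat 29.9958°, lon 29.5238°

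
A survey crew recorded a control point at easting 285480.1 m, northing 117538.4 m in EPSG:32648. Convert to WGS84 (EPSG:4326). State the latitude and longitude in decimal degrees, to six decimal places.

lat 1.062800°, lon 103.072200°

Zone 48N: λ₀ = 105°, k₀ = 0.9996, false easting 500000 m.
Meridian distance M = (N − FN)/k₀ = 117585.4 m.
Inverse transverse Mercator on WGS84 gives φ = 1.06279976°, λ = 103.07220037°.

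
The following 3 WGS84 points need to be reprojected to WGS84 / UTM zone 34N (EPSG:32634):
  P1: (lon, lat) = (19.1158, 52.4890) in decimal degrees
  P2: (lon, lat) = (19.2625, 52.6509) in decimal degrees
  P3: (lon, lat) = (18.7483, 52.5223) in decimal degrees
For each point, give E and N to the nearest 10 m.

P1: E 372070 m, N 5817100 m; P2: E 382460 m, N 5834850 m; P3: E 347240 m, N 5821520 m

UTM zone 34N: λ₀ = 21°, k₀ = 0.9996.
P1 (52.4890°, 19.1158°) → (372068.743, 5817097.321) m.
P2 (52.6509°, 19.2625°) → (382462.141, 5834854.114) m.
P3 (52.5223°, 18.7483°) → (347235.223, 5821515.223) m.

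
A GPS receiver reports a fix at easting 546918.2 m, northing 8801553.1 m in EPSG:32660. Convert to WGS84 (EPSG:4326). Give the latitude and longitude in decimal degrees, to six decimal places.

Zone 60N: λ₀ = 177°, k₀ = 0.9996, false easting 500000 m.
Meridian distance M = (N − FN)/k₀ = 8805075.1 m.
Inverse transverse Mercator on WGS84 gives φ = 79.27480018°, λ = 179.25890116°.

lat 79.274800°, lon 179.258901°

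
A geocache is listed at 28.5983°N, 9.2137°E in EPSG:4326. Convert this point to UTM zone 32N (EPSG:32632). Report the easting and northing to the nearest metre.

E 520894 m, N 3163501 m

Zone 32 central meridian λ₀ = 6×32 − 183 = 9°; Δλ = +0.2137°.
Transverse Mercator on WGS84 with k₀ = 0.9996 gives E = 520894.355 m, N = 3163500.677 m.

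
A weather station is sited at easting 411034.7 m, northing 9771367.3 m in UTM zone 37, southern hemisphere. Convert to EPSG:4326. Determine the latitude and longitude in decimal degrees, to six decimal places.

Zone 37S: λ₀ = 39°, k₀ = 0.9996, false easting 500000 m, false northing 10000000 m.
Meridian distance M = (N − FN)/k₀ = -228724.2 m.
Inverse transverse Mercator on WGS84 gives φ = -2.06829993°, λ = 38.19999969°.

lat -2.068300°, lon 38.200000°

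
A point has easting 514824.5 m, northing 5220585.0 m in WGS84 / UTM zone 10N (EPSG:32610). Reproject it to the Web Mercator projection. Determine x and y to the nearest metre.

Unproject from UTM 10N (λ₀ = -123°) → φ = 47.13860044°, λ = -122.80450025°.
Web Mercator (R = 6378137 m): x = -13670534.434 m, y = 5964726.608 m.

x -13670534 m, y 5964727 m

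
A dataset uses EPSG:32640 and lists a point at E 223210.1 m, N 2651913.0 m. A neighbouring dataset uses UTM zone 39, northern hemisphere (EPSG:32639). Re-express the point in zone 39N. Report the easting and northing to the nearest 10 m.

UTM 40N → geographic: φ = 23.95499964°, λ = 54.28029970°.
UTM 39N (λ₀ = 51°) forward: E = 833881.826 m, N = 2653127.866 m.

E 833880 m, N 2653130 m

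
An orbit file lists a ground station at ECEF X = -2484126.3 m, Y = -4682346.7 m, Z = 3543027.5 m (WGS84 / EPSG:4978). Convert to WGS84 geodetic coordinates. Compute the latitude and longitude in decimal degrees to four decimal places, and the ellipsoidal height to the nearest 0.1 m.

lat 33.9380°, lon -117.9473°, h 4091.8 m

λ = atan2(Y, X) = -117.94730052°; p = √(X²+Y²) = 5300495.6 m.
Bowring's method on WGS84 (a = 6378137 m, b = 6356752.314 m) gives φ = 33.93799995°, h = 4091.810 m.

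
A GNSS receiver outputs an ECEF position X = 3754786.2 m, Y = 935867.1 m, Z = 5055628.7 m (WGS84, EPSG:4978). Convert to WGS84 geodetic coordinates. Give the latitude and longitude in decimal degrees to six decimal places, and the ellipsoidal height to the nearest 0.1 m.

lat 52.754500°, lon 13.995600°, h 1976.8 m

λ = atan2(Y, X) = 13.99560031°; p = √(X²+Y²) = 3869659.8 m.
Bowring's method on WGS84 (a = 6378137 m, b = 6356752.314 m) gives φ = 52.75449981°, h = 1976.783 m.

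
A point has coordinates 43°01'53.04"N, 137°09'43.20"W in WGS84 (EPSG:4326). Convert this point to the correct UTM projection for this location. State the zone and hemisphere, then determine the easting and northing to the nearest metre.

Zone 8N: E 323866 m, N 4766570 m

Longitude -137.1620° lies in the 6° band [-138°, -132°), giving zone 8; latitude is north of the equator, so 8N.
Zone 8 central meridian λ₀ = 6×8 − 183 = -135°; Δλ = -2.1620°.
Transverse Mercator on WGS84 with k₀ = 0.9996 gives E = 323865.763 m, N = 4766569.981 m.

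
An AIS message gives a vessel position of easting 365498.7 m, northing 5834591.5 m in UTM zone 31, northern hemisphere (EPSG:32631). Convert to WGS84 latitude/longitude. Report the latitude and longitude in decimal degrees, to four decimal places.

Zone 31N: λ₀ = 3°, k₀ = 0.9996, false easting 500000 m.
Meridian distance M = (N − FN)/k₀ = 5836926.3 m.
Inverse transverse Mercator on WGS84 gives φ = 52.64459985°, λ = 1.01199941°.

lat 52.6446°, lon 1.0120°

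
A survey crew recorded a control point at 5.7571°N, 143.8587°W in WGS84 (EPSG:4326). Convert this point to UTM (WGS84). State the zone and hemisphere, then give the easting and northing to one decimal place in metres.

Longitude -143.8587° lies in the 6° band [-144°, -138°), giving zone 7; latitude is north of the equator, so 7N.
Zone 7 central meridian λ₀ = 6×7 − 183 = -141°; Δλ = -2.8587°.
Transverse Mercator on WGS84 with k₀ = 0.9996 gives E = 183362.456 m, N = 637146.859 m.

Zone 7N: E 183362.5 m, N 637146.9 m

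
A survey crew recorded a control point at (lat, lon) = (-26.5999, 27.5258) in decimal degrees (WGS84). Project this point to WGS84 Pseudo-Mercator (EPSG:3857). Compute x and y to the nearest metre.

Web Mercator is spherical with R = a = 6378137 m.
x = R·λ = 6378137 × 0.480415839 = 3064158.040 m.
y = R·ln tan(π/4 + φ/2) = 6378137 × -0.481891947 = -3073572.855 m.

x 3064158 m, y -3073573 m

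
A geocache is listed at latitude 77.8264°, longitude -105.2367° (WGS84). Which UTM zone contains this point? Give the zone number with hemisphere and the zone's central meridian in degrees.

Zone 13N, central meridian -105°

UTM zone = ⌊(λ + 180)/6⌋ + 1; -105.2367° ∈ [-108°, -102°) → zone 13.
Hemisphere: N (φ ≥ 0).
Central meridian λ₀ = 6×13 − 183 = -105°.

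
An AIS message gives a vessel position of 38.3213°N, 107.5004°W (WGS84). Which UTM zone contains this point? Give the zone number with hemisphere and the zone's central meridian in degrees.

UTM zone = ⌊(λ + 180)/6⌋ + 1; -107.5004° ∈ [-108°, -102°) → zone 13.
Hemisphere: N (φ ≥ 0).
Central meridian λ₀ = 6×13 − 183 = -105°.

Zone 13N, central meridian -105°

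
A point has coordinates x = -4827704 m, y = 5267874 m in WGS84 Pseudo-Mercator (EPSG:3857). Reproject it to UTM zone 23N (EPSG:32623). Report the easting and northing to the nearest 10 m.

Web Mercator inverse (R = 6378137 m) → φ = 42.70960035°, λ = -43.36800290°.
UTM 23N forward: E = 633647.601 m, N = 4729858.449 m.

E 633650 m, N 4729860 m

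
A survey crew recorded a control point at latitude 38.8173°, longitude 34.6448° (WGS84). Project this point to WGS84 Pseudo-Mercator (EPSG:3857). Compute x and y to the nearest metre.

Web Mercator is spherical with R = a = 6378137 m.
x = R·λ = 6378137 × 0.604665829 = 3856641.495 m.
y = R·ln tan(π/4 + φ/2) = 6378137 × 0.736192253 = 4695535.051 m.

x 3856641 m, y 4695535 m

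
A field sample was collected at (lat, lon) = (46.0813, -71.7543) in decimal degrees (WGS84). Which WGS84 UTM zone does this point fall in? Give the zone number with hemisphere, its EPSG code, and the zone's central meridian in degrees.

Zone 19N (EPSG:32619), central meridian -69°

UTM zone = ⌊(λ + 180)/6⌋ + 1; -71.7543° ∈ [-72°, -66°) → zone 19.
Hemisphere: N (φ ≥ 0).
Central meridian λ₀ = 6×19 − 183 = -69°.
EPSG code: 32619.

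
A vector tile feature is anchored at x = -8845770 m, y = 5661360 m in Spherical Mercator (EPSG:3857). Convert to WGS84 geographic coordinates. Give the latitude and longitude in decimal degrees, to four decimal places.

R = 6378137 m. λ = x/R = -79.46290391°.
φ = 2·arctan(exp(y/R)) − 90° = 2·arctan(2.42934) − 90° = 45.25249734°.

lat 45.2525°, lon -79.4629°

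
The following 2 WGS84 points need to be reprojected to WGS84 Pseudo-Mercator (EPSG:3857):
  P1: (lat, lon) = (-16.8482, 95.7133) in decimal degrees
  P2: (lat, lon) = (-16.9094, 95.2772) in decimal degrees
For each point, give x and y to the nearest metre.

P1: x 10654756 m, y -1903162 m; P2: x 10606209 m, y -1910281 m

Web Mercator: x = R·λ, y = R·ln tan(π/4+φ/2), R = 6378137 m.
P1 (-16.8482°, 95.7133°) → (10654755.818, -1903161.761) m.
P2 (-16.9094°, 95.2772°) → (10606209.388, -1910281.212) m.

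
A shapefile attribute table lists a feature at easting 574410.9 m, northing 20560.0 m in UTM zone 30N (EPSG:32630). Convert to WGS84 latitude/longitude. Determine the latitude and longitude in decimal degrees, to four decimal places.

lat 0.1860°, lon -2.3313°

Zone 30N: λ₀ = -3°, k₀ = 0.9996, false easting 500000 m.
Meridian distance M = (N − FN)/k₀ = 20568.2 m.
Inverse transverse Mercator on WGS84 gives φ = 0.18600001°, λ = -2.33129981°.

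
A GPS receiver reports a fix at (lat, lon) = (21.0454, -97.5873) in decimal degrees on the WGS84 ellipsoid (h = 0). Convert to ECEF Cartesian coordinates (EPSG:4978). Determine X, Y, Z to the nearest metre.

WGS84: a = 6378137 m, e² = 0.006694380; N(φ) = a/√(1−e²sin²φ) = 6380891.893 m.
X = (N+h)·cosφ·cosλ = -786313.002 m; Y = (N+h)·cosφ·sinλ = -5903122.642 m; Z = (N(1−e²)+h)·sinφ = 2276087.009 m.

X -786313 m, Y -5903123 m, Z 2276087 m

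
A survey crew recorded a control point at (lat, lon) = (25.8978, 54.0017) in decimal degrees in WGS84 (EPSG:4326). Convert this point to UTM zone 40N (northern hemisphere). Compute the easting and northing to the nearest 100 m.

Zone 40 central meridian λ₀ = 6×40 − 183 = 57°; Δλ = -2.9983°.
Transverse Mercator on WGS84 with k₀ = 0.9996 gives E = 199592.582 m, N = 2867801.066 m.

E 199600 m, N 2867800 m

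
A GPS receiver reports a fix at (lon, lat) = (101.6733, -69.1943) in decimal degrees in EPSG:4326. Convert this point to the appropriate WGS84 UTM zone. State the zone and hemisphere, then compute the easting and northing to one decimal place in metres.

Zone 47S: E 605943.5 m, N 2321661.4 m

Longitude 101.6733° lies in the 6° band [96°, 102°), giving zone 47; latitude is south of the equator, so 47S.
Zone 47 central meridian λ₀ = 6×47 − 183 = 99°; Δλ = +2.6733°.
Transverse Mercator on WGS84 with k₀ = 0.9996 gives E = 605943.478 m, N = 2321661.381 m.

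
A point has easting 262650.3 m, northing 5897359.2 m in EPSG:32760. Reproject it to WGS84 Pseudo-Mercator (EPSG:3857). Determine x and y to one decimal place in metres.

x 19406471.6 m, y -4444683.8 m

Unproject from UTM 60S (λ₀ = 177°) → φ = -37.04000033°, λ = 174.33130047°.
Web Mercator (R = 6378137 m): x = 19406471.597 m, y = -4444683.784 m.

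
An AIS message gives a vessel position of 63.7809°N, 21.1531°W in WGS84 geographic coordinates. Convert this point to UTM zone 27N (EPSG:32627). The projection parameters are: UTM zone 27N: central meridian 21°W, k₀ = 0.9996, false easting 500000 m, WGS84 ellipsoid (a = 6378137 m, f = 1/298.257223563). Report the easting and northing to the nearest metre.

E 492453 m, N 7072609 m

Zone 27 central meridian λ₀ = 6×27 − 183 = -21°; Δλ = -0.1531°.
Transverse Mercator on WGS84 with k₀ = 0.9996 gives E = 492452.972 m, N = 7072608.664 m.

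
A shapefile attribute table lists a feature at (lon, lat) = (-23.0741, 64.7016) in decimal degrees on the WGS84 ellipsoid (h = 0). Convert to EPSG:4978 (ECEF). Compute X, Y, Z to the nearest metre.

WGS84: a = 6378137 m, e² = 0.006694380; N(φ) = a/√(1−e²sin²φ) = 6395659.200 m.
X = (N+h)·cosφ·cosλ = 2514424.477 m; Y = (N+h)·cosφ·sinλ = -1071149.775 m; Z = (N(1−e²)+h)·sinφ = 5743571.420 m.

X 2514424 m, Y -1071150 m, Z 5743571 m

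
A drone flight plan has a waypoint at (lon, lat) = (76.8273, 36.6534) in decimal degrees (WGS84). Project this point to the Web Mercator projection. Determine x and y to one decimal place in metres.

Web Mercator is spherical with R = a = 6378137 m.
x = R·λ = 6378137 × 1.340889340 = 8552375.915 m.
y = R·ln tan(π/4 + φ/2) = 6378137 × 0.688430604 = 4390904.704 m.

x 8552375.9 m, y 4390904.7 m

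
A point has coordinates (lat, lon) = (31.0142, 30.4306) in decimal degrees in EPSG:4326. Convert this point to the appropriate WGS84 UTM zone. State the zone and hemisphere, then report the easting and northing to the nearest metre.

Zone 36N: E 254707 m, N 3434011 m

Longitude 30.4306° lies in the 6° band [30°, 36°), giving zone 36; latitude is north of the equator, so 36N.
Zone 36 central meridian λ₀ = 6×36 − 183 = 33°; Δλ = -2.5694°.
Transverse Mercator on WGS84 with k₀ = 0.9996 gives E = 254707.011 m, N = 3434010.725 m.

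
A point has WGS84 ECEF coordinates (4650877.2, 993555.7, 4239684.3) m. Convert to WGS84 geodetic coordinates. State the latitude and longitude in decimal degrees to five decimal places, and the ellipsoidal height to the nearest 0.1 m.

lat 41.90730°, lon 12.05870°, h 2601.7 m

λ = atan2(Y, X) = 12.05870008°; p = √(X²+Y²) = 4755818.7 m.
Bowring's method on WGS84 (a = 6378137 m, b = 6356752.314 m) gives φ = 41.90729981°, h = 2601.740 m.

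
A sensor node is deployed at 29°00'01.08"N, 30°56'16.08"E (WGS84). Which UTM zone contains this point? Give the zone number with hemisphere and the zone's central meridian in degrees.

UTM zone = ⌊(λ + 180)/6⌋ + 1; 30.9378° ∈ [30°, 36°) → zone 36.
Hemisphere: N (φ ≥ 0).
Central meridian λ₀ = 6×36 − 183 = 33°.

Zone 36N, central meridian 33°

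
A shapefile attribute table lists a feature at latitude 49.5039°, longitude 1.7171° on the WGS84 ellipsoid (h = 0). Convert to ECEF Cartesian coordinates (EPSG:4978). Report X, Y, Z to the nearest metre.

X 4148116 m, Y 124352 m, Z 4827139 m

WGS84: a = 6378137 m, e² = 0.006694380; N(φ) = a/√(1−e²sin²φ) = 6390518.661 m.
X = (N+h)·cosφ·cosλ = 4148115.595 m; Y = (N+h)·cosφ·sinλ = 124352.309 m; Z = (N(1−e²)+h)·sinφ = 4827138.520 m.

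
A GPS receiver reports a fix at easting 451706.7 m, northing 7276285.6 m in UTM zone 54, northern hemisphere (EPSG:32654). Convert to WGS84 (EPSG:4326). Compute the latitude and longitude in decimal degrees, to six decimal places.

lat 65.605000°, lon 139.952100°

Zone 54N: λ₀ = 141°, k₀ = 0.9996, false easting 500000 m.
Meridian distance M = (N − FN)/k₀ = 7279197.3 m.
Inverse transverse Mercator on WGS84 gives φ = 65.60500018°, λ = 139.95209953°.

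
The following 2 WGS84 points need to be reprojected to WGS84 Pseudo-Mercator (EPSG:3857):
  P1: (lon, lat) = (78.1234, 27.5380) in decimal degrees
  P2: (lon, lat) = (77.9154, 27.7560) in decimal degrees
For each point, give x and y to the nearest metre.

Web Mercator: x = R·λ, y = R·ln tan(π/4+φ/2), R = 6378137 m.
P1 (27.5380°, 78.1234°) → (8696657.107, 3190850.041) m.
P2 (27.7560°, 77.9154°) → (8673502.653, 3218245.656) m.

P1: x 8696657 m, y 3190850 m; P2: x 8673503 m, y 3218246 m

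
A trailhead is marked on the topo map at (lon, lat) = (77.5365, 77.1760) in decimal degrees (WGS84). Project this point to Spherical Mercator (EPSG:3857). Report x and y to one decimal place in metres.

x 8631323.7 m, y 13941770.9 m

Web Mercator is spherical with R = a = 6378137 m.
x = R·λ = 6378137 × 1.353267215 = 8631323.698 m.
y = R·ln tan(π/4 + φ/2) = 6378137 × 2.185868834 = 13941770.884 m.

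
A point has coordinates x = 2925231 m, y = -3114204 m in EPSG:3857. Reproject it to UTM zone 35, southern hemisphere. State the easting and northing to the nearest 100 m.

Web Mercator inverse (R = 6378137 m) → φ = -26.92579604°, λ = 26.27779717°.
UTM 35S forward: E = 428298.410 m, N = 7021578.845 m.

E 428300 m, N 7021600 m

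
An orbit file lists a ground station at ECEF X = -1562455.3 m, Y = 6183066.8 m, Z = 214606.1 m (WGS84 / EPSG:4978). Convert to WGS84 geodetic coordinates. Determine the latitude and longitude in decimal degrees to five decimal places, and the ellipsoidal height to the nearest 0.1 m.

lat 1.94030°, lon 104.18170°, h 2924.6 m

λ = atan2(Y, X) = 104.18169992°; p = √(X²+Y²) = 6377427.5 m.
Bowring's method on WGS84 (a = 6378137 m, b = 6356752.314 m) gives φ = 1.94029993°, h = 2924.639 m.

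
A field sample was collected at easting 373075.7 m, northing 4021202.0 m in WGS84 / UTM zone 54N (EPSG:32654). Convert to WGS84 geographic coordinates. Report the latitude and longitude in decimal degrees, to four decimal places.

lat 36.3275°, lon 139.5859°

Zone 54N: λ₀ = 141°, k₀ = 0.9996, false easting 500000 m.
Meridian distance M = (N − FN)/k₀ = 4022811.1 m.
Inverse transverse Mercator on WGS84 gives φ = 36.32750032°, λ = 139.58590005°.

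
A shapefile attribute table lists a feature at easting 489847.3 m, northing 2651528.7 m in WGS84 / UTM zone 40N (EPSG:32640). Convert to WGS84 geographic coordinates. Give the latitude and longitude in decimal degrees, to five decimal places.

Zone 40N: λ₀ = 57°, k₀ = 0.9996, false easting 500000 m.
Meridian distance M = (N − FN)/k₀ = 2652589.7 m.
Inverse transverse Mercator on WGS84 gives φ = 23.97559985°, λ = 56.90019982°.

lat 23.97560°, lon 56.90020°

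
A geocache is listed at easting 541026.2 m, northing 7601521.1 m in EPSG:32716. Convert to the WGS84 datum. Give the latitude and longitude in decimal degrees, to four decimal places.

lat -21.6892°, lon -86.6034°

Zone 16S: λ₀ = -87°, k₀ = 0.9996, false easting 500000 m, false northing 10000000 m.
Meridian distance M = (N − FN)/k₀ = -2399438.7 m.
Inverse transverse Mercator on WGS84 gives φ = -21.68920018°, λ = -86.60340028°.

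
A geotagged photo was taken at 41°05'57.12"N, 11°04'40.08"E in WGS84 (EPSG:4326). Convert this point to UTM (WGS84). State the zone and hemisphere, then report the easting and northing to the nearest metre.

Longitude 11.0778° lies in the 6° band [6°, 12°), giving zone 32; latitude is north of the equator, so 32N.
Zone 32 central meridian λ₀ = 6×32 − 183 = 9°; Δλ = +2.0778°.
Transverse Mercator on WGS84 with k₀ = 0.9996 gives E = 674489.169 m, N = 4551849.610 m.

Zone 32N: E 674489 m, N 4551850 m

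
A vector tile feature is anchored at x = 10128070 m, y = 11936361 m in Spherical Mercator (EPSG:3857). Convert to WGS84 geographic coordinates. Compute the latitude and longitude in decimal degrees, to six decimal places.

R = 6378137 m. λ = x/R = 90.98200080°.
φ = 2·arctan(exp(y/R)) − 90° = 2·arctan(6.49771) − 90° = 72.50159989°.

lat 72.501600°, lon 90.982001°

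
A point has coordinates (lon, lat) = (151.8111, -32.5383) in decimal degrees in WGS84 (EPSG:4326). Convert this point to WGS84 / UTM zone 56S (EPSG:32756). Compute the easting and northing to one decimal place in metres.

Zone 56 central meridian λ₀ = 6×56 − 183 = 153°; Δλ = -1.1889°.
Transverse Mercator on WGS84 with k₀ = 0.9996 gives E = 388359.678 m, N = 6399272.220 m.

E 388359.7 m, N 6399272.2 m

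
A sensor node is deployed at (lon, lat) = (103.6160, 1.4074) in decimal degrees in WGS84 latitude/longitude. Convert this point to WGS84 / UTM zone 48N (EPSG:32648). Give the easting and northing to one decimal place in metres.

Zone 48 central meridian λ₀ = 6×48 − 183 = 105°; Δλ = -1.3840°.
Transverse Mercator on WGS84 with k₀ = 0.9996 gives E = 346026.543 m, N = 155605.983 m.

E 346026.5 m, N 155606.0 m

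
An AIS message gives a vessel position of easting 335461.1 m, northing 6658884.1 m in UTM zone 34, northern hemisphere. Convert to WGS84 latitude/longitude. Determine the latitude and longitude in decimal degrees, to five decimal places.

Zone 34N: λ₀ = 21°, k₀ = 0.9996, false easting 500000 m.
Meridian distance M = (N − FN)/k₀ = 6661548.7 m.
Inverse transverse Mercator on WGS84 gives φ = 60.03409971°, λ = 18.04639960°.

lat 60.03410°, lon 18.04640°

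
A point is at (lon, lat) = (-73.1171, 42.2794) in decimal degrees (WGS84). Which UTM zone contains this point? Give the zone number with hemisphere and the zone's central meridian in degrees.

UTM zone = ⌊(λ + 180)/6⌋ + 1; -73.1171° ∈ [-78°, -72°) → zone 18.
Hemisphere: N (φ ≥ 0).
Central meridian λ₀ = 6×18 − 183 = -75°.

Zone 18N, central meridian -75°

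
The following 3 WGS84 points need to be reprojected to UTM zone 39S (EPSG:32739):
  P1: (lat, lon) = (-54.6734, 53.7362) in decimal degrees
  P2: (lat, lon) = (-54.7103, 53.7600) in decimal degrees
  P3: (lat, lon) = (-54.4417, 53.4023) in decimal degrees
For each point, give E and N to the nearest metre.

UTM zone 39S: λ₀ = 51°, k₀ = 0.9996.
P1 (-54.6734°, 53.7362°) → (676427.358, 3938113.207) m.
P2 (-54.7103°, 53.7600°) → (677800.095, 3933948.719) m.
P3 (-54.4417°, 53.4023°) → (655783.223, 3964675.272) m.

P1: E 676427 m, N 3938113 m; P2: E 677800 m, N 3933949 m; P3: E 655783 m, N 3964675 m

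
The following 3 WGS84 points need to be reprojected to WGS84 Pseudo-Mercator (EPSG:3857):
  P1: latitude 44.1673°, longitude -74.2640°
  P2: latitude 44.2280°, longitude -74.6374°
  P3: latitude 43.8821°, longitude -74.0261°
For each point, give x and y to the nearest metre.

Web Mercator: x = R·λ, y = R·ln tan(π/4+φ/2), R = 6378137 m.
P1 (44.1673°, -74.2640°) → (-8267030.664, 5491368.851) m.
P2 (44.2280°, -74.6374°) → (-8308597.362, 5500793.770) m.
P3 (43.8821°, -74.0261°) → (-8240547.757, 5447214.978) m.

P1: x -8267031 m, y 5491369 m; P2: x -8308597 m, y 5500794 m; P3: x -8240548 m, y 5447215 m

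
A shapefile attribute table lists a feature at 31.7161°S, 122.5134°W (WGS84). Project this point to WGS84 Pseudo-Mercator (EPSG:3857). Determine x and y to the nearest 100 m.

x -13638100 m, y -3726100 m

Web Mercator is spherical with R = a = 6378137 m.
x = R·λ = 6378137 × -2.138262208 = -13638129.303 m.
y = R·ln tan(π/4 + φ/2) = 6378137 × -0.584199079 = -3726101.762 m.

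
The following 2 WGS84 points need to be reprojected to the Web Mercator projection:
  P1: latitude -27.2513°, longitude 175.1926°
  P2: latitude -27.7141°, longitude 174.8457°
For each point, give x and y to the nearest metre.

P1: x 19502351 m, y -3154904 m; P2: x 19463734 m, y -3212976 m

Web Mercator: x = R·λ, y = R·ln tan(π/4+φ/2), R = 6378137 m.
P1 (-27.2513°, 175.1926°) → (19502351.023, -3154903.599) m.
P2 (-27.7141°, 174.8457°) → (19463734.291, -3212975.925) m.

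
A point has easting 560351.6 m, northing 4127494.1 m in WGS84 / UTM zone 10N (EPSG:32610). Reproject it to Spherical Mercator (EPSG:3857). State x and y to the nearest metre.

x -13616500 m, y 4479900 m

Unproject from UTM 10N (λ₀ = -123°) → φ = 37.29210044°, λ = -122.31910054°.
Web Mercator (R = 6378137 m): x = -13616499.986 m, y = 4479900.407 m.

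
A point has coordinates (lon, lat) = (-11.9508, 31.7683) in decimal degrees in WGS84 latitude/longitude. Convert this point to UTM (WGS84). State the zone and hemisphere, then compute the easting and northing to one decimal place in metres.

Longitude -11.9508° lies in the 6° band [-12°, -6°), giving zone 29; latitude is north of the equator, so 29N.
Zone 29 central meridian λ₀ = 6×29 − 183 = -9°; Δλ = -2.9508°.
Transverse Mercator on WGS84 with k₀ = 0.9996 gives E = 220527.084 m, N = 3518544.937 m.

Zone 29N: E 220527.1 m, N 3518544.9 m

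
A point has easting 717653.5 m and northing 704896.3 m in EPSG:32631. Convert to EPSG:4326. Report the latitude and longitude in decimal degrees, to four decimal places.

lat 6.3734°, lon 4.9677°

Zone 31N: λ₀ = 3°, k₀ = 0.9996, false easting 500000 m.
Meridian distance M = (N − FN)/k₀ = 705178.4 m.
Inverse transverse Mercator on WGS84 gives φ = 6.37339994°, λ = 4.96770006°.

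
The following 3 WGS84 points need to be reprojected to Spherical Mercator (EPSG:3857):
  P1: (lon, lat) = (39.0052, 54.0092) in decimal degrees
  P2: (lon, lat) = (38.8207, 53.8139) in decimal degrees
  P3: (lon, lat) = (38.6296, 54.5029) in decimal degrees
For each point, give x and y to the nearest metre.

P1: x 4342039 m, y 7171899 m; P2: x 4321501 m, y 7134990 m; P3: x 4300227 m, y 7265981 m

Web Mercator: x = R·λ, y = R·ln tan(π/4+φ/2), R = 6378137 m.
P1 (54.0092°, 39.0052°) → (4342039.002, 7171898.856) m.
P2 (53.8139°, 38.8207°) → (4321500.556, 7134989.669) m.
P3 (54.5029°, 38.6296°) → (4300227.402, 7265980.762) m.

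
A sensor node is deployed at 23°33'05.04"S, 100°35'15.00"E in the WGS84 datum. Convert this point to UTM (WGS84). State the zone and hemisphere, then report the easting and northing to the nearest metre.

Longitude 100.5875° lies in the 6° band [96°, 102°), giving zone 47; latitude is south of the equator, so 47S.
Zone 47 central meridian λ₀ = 6×47 − 183 = 99°; Δλ = +1.5875°.
Transverse Mercator on WGS84 with k₀ = 0.9996 gives E = 662035.311 m, N = 7394541.179 m.

Zone 47S: E 662035 m, N 7394541 m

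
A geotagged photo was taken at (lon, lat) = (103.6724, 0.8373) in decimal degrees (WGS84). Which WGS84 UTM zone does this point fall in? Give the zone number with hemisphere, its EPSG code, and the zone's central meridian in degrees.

Zone 48N (EPSG:32648), central meridian 105°

UTM zone = ⌊(λ + 180)/6⌋ + 1; 103.6724° ∈ [102°, 108°) → zone 48.
Hemisphere: N (φ ≥ 0).
Central meridian λ₀ = 6×48 − 183 = 105°.
EPSG code: 32648.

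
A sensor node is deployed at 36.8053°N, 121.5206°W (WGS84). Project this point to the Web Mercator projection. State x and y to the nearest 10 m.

Web Mercator is spherical with R = a = 6378137 m.
x = R·λ = 6378137 × -2.120934579 = -13527611.313 m.
y = R·ln tan(π/4 + φ/2) = 6378137 × 0.691738474 = 4412002.754 m.

x -13527610 m, y 4412000 m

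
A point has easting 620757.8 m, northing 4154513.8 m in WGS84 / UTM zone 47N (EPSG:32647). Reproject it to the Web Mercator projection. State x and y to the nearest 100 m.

Unproject from UTM 47N (λ₀ = 99°) → φ = 37.52970002°, λ = 100.36669962°.
Web Mercator (R = 6378137 m): x = 11172769.895 m, y = 4513199.585 m.

x 11172800 m, y 4513200 m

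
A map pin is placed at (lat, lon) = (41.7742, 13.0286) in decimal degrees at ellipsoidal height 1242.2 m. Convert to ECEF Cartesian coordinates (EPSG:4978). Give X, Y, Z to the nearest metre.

WGS84: a = 6378137 m, e² = 0.006694380; N(φ) = a/√(1−e²sin²φ) = 6387633.165 m.
X = (N+h)·cosφ·cosλ = 4642016.517 m; Y = (N+h)·cosφ·sinλ = 1074134.869 m; Z = (N(1−e²)+h)·sinφ = 4227760.404 m.

X 4642017 m, Y 1074135 m, Z 4227760 m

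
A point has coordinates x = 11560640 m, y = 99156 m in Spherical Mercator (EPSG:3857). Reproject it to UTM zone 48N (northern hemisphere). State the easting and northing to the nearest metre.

E 372151 m, N 98469 m

Web Mercator inverse (R = 6378137 m) → φ = 0.89069763°, λ = 103.85099606°.
UTM 48N forward: E = 372151.352 m, N = 98468.859 m.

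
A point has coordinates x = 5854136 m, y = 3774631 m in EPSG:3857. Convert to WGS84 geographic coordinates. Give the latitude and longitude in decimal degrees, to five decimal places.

lat 32.08620°, lon 52.58860°

R = 6378137 m. λ = x/R = 52.58859844°.
φ = 2·arctan(exp(y/R)) − 90° = 2·arctan(1.80725) − 90° = 32.08619967°.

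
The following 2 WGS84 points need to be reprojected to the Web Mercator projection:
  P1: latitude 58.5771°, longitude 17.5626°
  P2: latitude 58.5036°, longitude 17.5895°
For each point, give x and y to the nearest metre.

Web Mercator: x = R·λ, y = R·ln tan(π/4+φ/2), R = 6378137 m.
P1 (58.5771°, 17.5626°) → (1955059.689, 8089538.007) m.
P2 (58.5036°, 17.5895°) → (1958054.183, 8073860.639) m.

P1: x 1955060 m, y 8089538 m; P2: x 1958054 m, y 8073861 m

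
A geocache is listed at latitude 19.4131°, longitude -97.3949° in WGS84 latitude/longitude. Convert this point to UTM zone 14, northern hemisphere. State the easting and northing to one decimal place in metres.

Zone 14 central meridian λ₀ = 6×14 − 183 = -99°; Δλ = +1.6051°.
Transverse Mercator on WGS84 with k₀ = 0.9996 gives E = 668532.635 m, N = 2147321.854 m.

E 668532.6 m, N 2147321.9 m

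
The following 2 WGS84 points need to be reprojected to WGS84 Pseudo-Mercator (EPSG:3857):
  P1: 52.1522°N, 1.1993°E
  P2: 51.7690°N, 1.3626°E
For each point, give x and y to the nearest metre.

Web Mercator: x = R·λ, y = R·ln tan(π/4+φ/2), R = 6378137 m.
P1 (52.1522°, 1.1993°) → (133505.465, 6827692.089) m.
P2 (51.7690°, 1.3626°) → (151683.938, 6758464.978) m.

P1: x 133505 m, y 6827692 m; P2: x 151684 m, y 6758465 m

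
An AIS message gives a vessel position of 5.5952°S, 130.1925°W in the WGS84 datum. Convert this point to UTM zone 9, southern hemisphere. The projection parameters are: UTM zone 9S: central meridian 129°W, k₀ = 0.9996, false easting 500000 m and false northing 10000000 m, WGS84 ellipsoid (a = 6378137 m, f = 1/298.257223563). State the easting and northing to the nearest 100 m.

E 367900 m, N 9381400 m

Zone 9 central meridian λ₀ = 6×9 − 183 = -129°; Δλ = -1.1925°.
Transverse Mercator on WGS84 with k₀ = 0.9996 gives E = 367923.204 m, N = 9381408.558 m.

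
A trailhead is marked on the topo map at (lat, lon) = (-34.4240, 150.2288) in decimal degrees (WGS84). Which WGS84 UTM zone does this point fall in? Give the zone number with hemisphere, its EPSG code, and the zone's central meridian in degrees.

UTM zone = ⌊(λ + 180)/6⌋ + 1; 150.2288° ∈ [150°, 156°) → zone 56.
Hemisphere: S (φ < 0).
Central meridian λ₀ = 6×56 − 183 = 153°.
EPSG code: 32756.

Zone 56S (EPSG:32756), central meridian 153°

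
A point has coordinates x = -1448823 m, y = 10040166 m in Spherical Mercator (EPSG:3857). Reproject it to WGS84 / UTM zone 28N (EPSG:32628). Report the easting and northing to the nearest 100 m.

Web Mercator inverse (R = 6378137 m) → φ = 66.58979938°, λ = -13.01499845°.
UTM 28N forward: E = 587994.882 m, N = 7387052.275 m.

E 588000 m, N 7387100 m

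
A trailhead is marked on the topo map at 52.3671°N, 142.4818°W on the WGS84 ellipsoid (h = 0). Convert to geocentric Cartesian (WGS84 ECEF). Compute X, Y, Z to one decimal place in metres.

X -3095458.8 m, Y -2376791.7 m, Z 5027848.3 m

WGS84: a = 6378137 m, e² = 0.006694380; N(φ) = a/√(1−e²sin²φ) = 6391568.608 m.
X = (N+h)·cosφ·cosλ = -3095458.771 m; Y = (N+h)·cosφ·sinλ = -2376791.6501 m; Z = (N(1−e²)+h)·sinφ = 5027848.303 m.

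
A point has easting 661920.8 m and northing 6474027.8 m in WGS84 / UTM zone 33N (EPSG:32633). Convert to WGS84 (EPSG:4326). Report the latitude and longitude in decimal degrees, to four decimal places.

lat 58.3771°, lon 17.7690°

Zone 33N: λ₀ = 15°, k₀ = 0.9996, false easting 500000 m.
Meridian distance M = (N − FN)/k₀ = 6476618.4 m.
Inverse transverse Mercator on WGS84 gives φ = 58.37709970°, λ = 17.76900050°.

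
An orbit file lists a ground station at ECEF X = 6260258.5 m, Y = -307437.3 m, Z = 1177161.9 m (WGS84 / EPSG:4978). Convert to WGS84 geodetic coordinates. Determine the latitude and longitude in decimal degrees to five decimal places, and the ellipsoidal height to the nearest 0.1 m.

lat 10.70690°, lon -2.81150°, h -17.9 m

λ = atan2(Y, X) = -2.81150043°; p = √(X²+Y²) = 6267803.0 m.
Bowring's method on WGS84 (a = 6378137 m, b = 6356752.314 m) gives φ = 10.70689955°, h = -17.894 m.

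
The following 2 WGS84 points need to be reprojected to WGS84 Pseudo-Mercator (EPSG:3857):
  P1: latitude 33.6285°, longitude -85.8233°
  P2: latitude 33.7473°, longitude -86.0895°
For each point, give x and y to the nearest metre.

P1: x -9553806 m, y 3979027 m; P2: x -9583439 m, y 3994921 m

Web Mercator: x = R·λ, y = R·ln tan(π/4+φ/2), R = 6378137 m.
P1 (33.6285°, -85.8233°) → (-9553806.054, 3979027.069) m.
P2 (33.7473°, -86.0895°) → (-9583439.303, 3994920.852) m.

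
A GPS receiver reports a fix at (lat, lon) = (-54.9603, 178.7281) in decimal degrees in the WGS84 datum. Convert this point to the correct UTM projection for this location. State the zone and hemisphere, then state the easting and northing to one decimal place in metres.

Zone 60S: E 610647.4 m, N 3908260.0 m

Longitude 178.7281° lies in the 6° band [174°, 180°), giving zone 60; latitude is south of the equator, so 60S.
Zone 60 central meridian λ₀ = 6×60 − 183 = 177°; Δλ = +1.7281°.
Transverse Mercator on WGS84 with k₀ = 0.9996 gives E = 610647.434 m, N = 3908259.978 m.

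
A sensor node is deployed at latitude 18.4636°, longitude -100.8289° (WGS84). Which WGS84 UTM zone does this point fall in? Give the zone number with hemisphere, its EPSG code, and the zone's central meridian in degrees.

UTM zone = ⌊(λ + 180)/6⌋ + 1; -100.8289° ∈ [-102°, -96°) → zone 14.
Hemisphere: N (φ ≥ 0).
Central meridian λ₀ = 6×14 − 183 = -99°.
EPSG code: 32614.

Zone 14N (EPSG:32614), central meridian -99°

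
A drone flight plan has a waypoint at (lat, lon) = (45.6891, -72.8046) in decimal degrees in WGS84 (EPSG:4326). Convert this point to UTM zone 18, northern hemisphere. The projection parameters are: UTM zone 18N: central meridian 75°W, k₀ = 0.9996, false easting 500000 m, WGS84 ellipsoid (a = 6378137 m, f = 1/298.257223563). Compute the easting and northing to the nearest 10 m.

Zone 18 central meridian λ₀ = 6×18 − 183 = -75°; Δλ = +2.1954°.
Transverse Mercator on WGS84 with k₀ = 0.9996 gives E = 670943.537 m, N = 5061849.355 m.

E 670940 m, N 5061850 m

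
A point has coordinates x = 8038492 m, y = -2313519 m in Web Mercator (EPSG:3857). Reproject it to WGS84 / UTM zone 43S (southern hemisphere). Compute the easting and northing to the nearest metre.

E 208803 m, N 7748273 m

Web Mercator inverse (R = 6378137 m) → φ = -20.34140335°, λ = 72.21100225°.
UTM 43S forward: E = 208802.586 m, N = 7748273.252 m.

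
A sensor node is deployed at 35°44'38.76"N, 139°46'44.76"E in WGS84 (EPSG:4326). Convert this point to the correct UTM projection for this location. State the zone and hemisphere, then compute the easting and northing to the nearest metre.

Zone 54N: E 389606 m, N 3956253 m

Longitude 139.7791° lies in the 6° band [138°, 144°), giving zone 54; latitude is north of the equator, so 54N.
Zone 54 central meridian λ₀ = 6×54 − 183 = 141°; Δλ = -1.2209°.
Transverse Mercator on WGS84 with k₀ = 0.9996 gives E = 389606.114 m, N = 3956253.152 m.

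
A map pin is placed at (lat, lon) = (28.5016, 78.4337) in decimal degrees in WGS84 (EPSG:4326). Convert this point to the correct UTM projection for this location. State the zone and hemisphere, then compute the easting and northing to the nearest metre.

Longitude 78.4337° lies in the 6° band [78°, 84°), giving zone 44; latitude is north of the equator, so 44N.
Zone 44 central meridian λ₀ = 6×44 − 183 = 81°; Δλ = -2.5663°.
Transverse Mercator on WGS84 with k₀ = 0.9996 gives E = 248806.894 m, N = 3155454.767 m.

Zone 44N: E 248807 m, N 3155455 m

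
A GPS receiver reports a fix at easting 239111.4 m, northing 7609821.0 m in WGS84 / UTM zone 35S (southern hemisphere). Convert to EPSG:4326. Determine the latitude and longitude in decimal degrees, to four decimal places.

Zone 35S: λ₀ = 27°, k₀ = 0.9996, false easting 500000 m, false northing 10000000 m.
Meridian distance M = (N − FN)/k₀ = -2391135.5 m.
Inverse transverse Mercator on WGS84 gives φ = -21.59559975°, λ = 24.48019990°.

lat -21.5956°, lon 24.4802°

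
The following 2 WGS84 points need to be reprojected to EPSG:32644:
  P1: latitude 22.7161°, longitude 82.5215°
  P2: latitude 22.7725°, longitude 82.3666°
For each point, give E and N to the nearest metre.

P1: E 656263 m, N 2512894 m; P2: E 640294 m, N 2518984 m

UTM zone 44N: λ₀ = 81°, k₀ = 0.9996.
P1 (22.7161°, 82.5215°) → (656262.801, 2512894.019) m.
P2 (22.7725°, 82.3666°) → (640294.240, 2518983.646) m.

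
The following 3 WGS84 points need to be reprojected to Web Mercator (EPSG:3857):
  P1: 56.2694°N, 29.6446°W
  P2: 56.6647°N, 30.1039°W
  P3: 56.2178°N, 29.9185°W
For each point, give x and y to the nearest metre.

P1: x -3300022 m, y 7612234 m; P2: x -3351151 m, y 7691893 m; P3: x -3330512 m, y 7601896 m

Web Mercator: x = R·λ, y = R·ln tan(π/4+φ/2), R = 6378137 m.
P1 (56.2694°, -29.6446°) → (-3300021.777, 7612233.573) m.
P2 (56.6647°, -30.1039°) → (-3351150.819, 7691892.822) m.
P3 (56.2178°, -29.9185°) → (-3330512.185, 7601896.218) m.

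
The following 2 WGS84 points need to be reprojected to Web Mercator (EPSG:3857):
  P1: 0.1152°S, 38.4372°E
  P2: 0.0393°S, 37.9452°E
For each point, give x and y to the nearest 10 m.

P1: x 4278810 m, y -12820 m; P2: x 4224040 m, y -4370 m

Web Mercator: x = R·λ, y = R·ln tan(π/4+φ/2), R = 6378137 m.
P1 (-0.1152°, 38.4372°) → (4278809.532, -12824.014) m.
P2 (-0.0393°, 37.9452°) → (4224040.342, -4374.856) m.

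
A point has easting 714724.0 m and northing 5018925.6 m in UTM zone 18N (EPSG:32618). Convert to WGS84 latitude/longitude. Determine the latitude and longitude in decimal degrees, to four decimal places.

lat 45.2910°, lon -72.2617°

Zone 18N: λ₀ = -75°, k₀ = 0.9996, false easting 500000 m.
Meridian distance M = (N − FN)/k₀ = 5020934.0 m.
Inverse transverse Mercator on WGS84 gives φ = 45.29099970°, λ = -72.26169946°.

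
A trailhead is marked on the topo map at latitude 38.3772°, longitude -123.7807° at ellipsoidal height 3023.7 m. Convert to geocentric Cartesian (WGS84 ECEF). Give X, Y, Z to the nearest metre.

WGS84: a = 6378137 m, e² = 0.006694380; N(φ) = a/√(1−e²sin²φ) = 6386381.594 m.
X = (N+h)·cosφ·cosλ = -2785034.686 m; Y = (N+h)·cosφ·sinλ = -4163268.145 m; Z = (N(1−e²)+h)·sinφ = 3940229.495 m.

X -2785035 m, Y -4163268 m, Z 3940229 m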